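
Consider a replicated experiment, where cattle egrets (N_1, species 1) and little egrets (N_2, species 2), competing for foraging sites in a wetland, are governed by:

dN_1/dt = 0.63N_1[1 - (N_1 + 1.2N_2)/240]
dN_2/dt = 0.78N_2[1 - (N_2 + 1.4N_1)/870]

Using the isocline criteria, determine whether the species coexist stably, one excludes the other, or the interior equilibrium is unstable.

species 2 excludes species 1

Compare the nullcline intercepts: K1/α12 = 240/1.2 = 200 < K2 = 870; K2/α21 = 870/1.4 = 621 > K1 = 240.
Since the inequalities point opposite ways, species 2 can invade but species 1 cannot.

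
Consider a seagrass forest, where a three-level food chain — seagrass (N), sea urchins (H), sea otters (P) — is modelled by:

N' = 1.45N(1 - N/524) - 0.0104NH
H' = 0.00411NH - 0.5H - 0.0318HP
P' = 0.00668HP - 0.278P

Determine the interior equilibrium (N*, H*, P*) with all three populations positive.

From dP/dt = 0: 0.00668H* = 0.278, so H* = 41.6.
From dN/dt = 0: 1.45(1 - N*/524) = 0.0104·41.6, giving N* = 524·(1 - 0.298) = 368.
From dH/dt = 0: 0.00411·368 - 0.5 = 0.0318P*, so P* = 1.01/0.0318 = 31.8.

N* ≈ 368, H* ≈ 41.6, P* ≈ 31.8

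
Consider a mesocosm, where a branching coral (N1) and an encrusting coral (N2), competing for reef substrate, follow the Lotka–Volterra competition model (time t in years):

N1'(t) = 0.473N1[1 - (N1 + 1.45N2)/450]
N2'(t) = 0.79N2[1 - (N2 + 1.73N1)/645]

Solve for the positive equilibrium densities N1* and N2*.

Setting both brackets to zero gives the nullclines N1 + 1.45N2 = 450 and 1.73N1 + N2 = 645.
Substituting N2 = 645 - 1.73N1 into the first: N1(1 - 1.45·1.73) = 450 - 1.45·645.
So N1* = -485/-1.51 = 322, and then N2* = 645 - 1.73·322 = 88.5.

N1* ≈ 322, N2* ≈ 88.5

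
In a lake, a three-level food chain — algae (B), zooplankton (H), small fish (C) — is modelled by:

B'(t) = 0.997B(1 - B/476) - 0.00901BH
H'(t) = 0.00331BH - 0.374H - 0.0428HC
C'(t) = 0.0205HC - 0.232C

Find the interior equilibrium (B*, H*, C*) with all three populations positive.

B* ≈ 427, H* ≈ 11.3, C* ≈ 24.3

From dC/dt = 0: 0.0205H* = 0.232, so H* = 11.3.
From dB/dt = 0: 0.997(1 - B*/476) = 0.00901·11.3, giving B* = 476·(1 - 0.102) = 427.
From dH/dt = 0: 0.00331·427 - 0.374 = 0.0428C*, so C* = 1.04/0.0428 = 24.3.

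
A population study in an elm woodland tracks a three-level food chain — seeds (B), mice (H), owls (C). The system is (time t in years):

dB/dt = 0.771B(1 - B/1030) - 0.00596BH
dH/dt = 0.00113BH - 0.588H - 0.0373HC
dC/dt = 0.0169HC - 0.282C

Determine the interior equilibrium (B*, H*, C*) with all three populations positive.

B* ≈ 897, H* ≈ 16.7, C* ≈ 11.4

From dC/dt = 0: 0.0169H* = 0.282, so H* = 16.7.
From dB/dt = 0: 0.771(1 - B*/1030) = 0.00596·16.7, giving B* = 1030·(1 - 0.129) = 897.
From dH/dt = 0: 0.00113·897 - 0.588 = 0.0373C*, so C* = 0.426/0.0373 = 11.4.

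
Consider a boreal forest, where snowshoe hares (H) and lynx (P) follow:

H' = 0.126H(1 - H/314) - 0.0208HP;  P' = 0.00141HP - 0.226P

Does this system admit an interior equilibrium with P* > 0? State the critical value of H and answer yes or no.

Threshold H = 160; K > 160, so yes, the predator persists.

The predator equation gives dP/dt > 0 only when H > 0.226/0.00141 = 160.
Without the predator, H → K = 314. Since 314 > 160, the predator can invade and persist.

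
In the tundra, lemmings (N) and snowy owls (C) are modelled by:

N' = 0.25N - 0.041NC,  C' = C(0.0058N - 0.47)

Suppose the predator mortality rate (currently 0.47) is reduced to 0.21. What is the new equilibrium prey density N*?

N* ≈ 36.2

At the interior fixed point, setting dC/dt = 0 with C > 0 fixes N* = (predator death rate)/(NC coefficient) — independent of the other coefficients.
With the change, N* = 0.21/0.0058 = 36.2; it falls from 81.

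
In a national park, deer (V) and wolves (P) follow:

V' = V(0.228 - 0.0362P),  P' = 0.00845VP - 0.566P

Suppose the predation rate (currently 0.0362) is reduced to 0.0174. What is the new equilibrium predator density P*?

P* ≈ 13.1

At the interior fixed point, setting dV/dt = 0 with V > 0 fixes P* = (prey growth rate)/(VP coefficient) — independent of the other coefficients.
With the change, P* = 0.228/0.0174 = 13.1; it rises from 6.3.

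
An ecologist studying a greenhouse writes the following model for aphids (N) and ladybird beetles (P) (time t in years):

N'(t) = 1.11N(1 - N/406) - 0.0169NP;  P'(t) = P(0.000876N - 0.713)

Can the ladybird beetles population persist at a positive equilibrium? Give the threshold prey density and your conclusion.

Threshold N = 814; K < 814, so no, the predator goes extinct.

The predator equation gives dP/dt > 0 only when N > 0.713/0.000876 = 814.
Without the predator, N → K = 406. Since 406 < 814, the predator cannot invade.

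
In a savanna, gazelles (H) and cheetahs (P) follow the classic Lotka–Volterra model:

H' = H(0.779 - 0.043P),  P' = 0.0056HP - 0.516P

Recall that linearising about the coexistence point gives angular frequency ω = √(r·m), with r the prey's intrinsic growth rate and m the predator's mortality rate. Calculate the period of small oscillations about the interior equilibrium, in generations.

Here r = 0.779 and m = 0.516, so r·m = 0.402.
ω = √0.402 = 0.634 per generation, hence T = 2π/ω ≈ 9.91 generations.

T ≈ 9.91 generations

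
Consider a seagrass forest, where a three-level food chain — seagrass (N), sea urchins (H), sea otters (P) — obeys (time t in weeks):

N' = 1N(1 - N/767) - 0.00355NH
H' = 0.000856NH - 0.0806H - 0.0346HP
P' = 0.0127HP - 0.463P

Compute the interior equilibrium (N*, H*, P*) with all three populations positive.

From dP/dt = 0: 0.0127H* = 0.463, so H* = 36.5.
From dN/dt = 0: 1(1 - N*/767) = 0.00355·36.5, giving N* = 767·(1 - 0.129) = 668.
From dH/dt = 0: 0.000856·668 - 0.0806 = 0.0346P*, so P* = 0.491/0.0346 = 14.2.

N* ≈ 668, H* ≈ 36.5, P* ≈ 14.2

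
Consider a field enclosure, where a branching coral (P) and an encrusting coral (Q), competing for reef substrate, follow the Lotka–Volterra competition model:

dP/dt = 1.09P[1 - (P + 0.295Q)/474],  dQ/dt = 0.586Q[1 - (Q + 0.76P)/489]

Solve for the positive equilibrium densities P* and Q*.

P* ≈ 425, Q* ≈ 166

Setting both brackets to zero gives the nullclines P + 0.295Q = 474 and 0.76P + Q = 489.
Substituting Q = 489 - 0.76P into the first: P(1 - 0.295·0.76) = 474 - 0.295·489.
So P* = 330/0.776 = 425, and then Q* = 489 - 0.76·425 = 166.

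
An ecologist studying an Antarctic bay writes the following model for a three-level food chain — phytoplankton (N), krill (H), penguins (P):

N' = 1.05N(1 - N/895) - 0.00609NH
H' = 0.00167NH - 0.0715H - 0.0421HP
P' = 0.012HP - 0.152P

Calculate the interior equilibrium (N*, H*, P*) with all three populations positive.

From dP/dt = 0: 0.012H* = 0.152, so H* = 12.7.
From dN/dt = 0: 1.05(1 - N*/895) = 0.00609·12.7, giving N* = 895·(1 - 0.0735) = 829.
From dH/dt = 0: 0.00167·829 - 0.0715 = 0.0421P*, so P* = 1.31/0.0421 = 31.2.

N* ≈ 829, H* ≈ 12.7, P* ≈ 31.2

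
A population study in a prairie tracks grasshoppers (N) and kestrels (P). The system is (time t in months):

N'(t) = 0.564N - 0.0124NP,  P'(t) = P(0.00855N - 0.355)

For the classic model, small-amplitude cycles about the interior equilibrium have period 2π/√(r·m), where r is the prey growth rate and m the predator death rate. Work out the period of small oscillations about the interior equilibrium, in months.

Here r = 0.564 and m = 0.355, so r·m = 0.2.
ω = √0.2 = 0.447 per month, hence T = 2π/ω ≈ 14 months.

T ≈ 14 months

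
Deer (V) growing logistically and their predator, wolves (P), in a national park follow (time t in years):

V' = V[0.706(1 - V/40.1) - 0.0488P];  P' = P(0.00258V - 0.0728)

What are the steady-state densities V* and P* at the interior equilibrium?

V* ≈ 28.2, P* ≈ 4.29

From dP/dt = 0 with P > 0: 0.00258V* = 0.0728, so V* = 28.2.
Substitute into dV/dt = 0: 0.706(1 - 28.2/40.1) = 0.0488P*.
The bracket is 0.296, giving P* = 0.209/0.0488 = 4.29.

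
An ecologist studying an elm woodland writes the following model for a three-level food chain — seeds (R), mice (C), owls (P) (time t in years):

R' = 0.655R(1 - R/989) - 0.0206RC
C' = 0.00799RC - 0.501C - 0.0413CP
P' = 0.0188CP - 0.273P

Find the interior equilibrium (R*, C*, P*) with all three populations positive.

R* ≈ 537, C* ≈ 14.5, P* ≈ 91.8

From dP/dt = 0: 0.0188C* = 0.273, so C* = 14.5.
From dR/dt = 0: 0.655(1 - R*/989) = 0.0206·14.5, giving R* = 989·(1 - 0.457) = 537.
From dC/dt = 0: 0.00799·537 - 0.501 = 0.0413P*, so P* = 3.79/0.0413 = 91.8.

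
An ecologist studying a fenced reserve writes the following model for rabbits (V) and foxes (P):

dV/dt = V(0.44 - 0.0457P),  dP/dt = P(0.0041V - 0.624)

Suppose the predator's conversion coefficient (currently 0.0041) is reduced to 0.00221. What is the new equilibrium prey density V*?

At the interior fixed point, setting dP/dt = 0 with P > 0 fixes V* = (predator death rate)/(VP coefficient) — independent of the other coefficients.
With the change, V* = 0.624/0.00221 = 282; it rises from 152.

V* ≈ 282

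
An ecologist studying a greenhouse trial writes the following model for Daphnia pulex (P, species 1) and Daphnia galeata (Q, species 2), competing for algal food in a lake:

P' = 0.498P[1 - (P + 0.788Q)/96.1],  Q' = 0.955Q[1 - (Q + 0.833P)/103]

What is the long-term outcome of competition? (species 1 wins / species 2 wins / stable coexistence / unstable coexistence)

stable coexistence

Compare the nullcline intercepts: K1/α12 = 96.1/0.788 = 122 > K2 = 103; K2/α21 = 103/0.833 = 124 > K1 = 96.1.
Since both inequalities hold, each species can invade when rare, so the interior equilibrium is stable.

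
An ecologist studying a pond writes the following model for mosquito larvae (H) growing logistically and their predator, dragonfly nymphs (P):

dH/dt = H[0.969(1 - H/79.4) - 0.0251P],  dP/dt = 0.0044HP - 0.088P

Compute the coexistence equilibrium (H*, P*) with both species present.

H* ≈ 20, P* ≈ 28.9

From dP/dt = 0 with P > 0: 0.0044H* = 0.088, so H* = 20.
Substitute into dH/dt = 0: 0.969(1 - 20/79.4) = 0.0251P*.
The bracket is 0.748, giving P* = 0.725/0.0251 = 28.9.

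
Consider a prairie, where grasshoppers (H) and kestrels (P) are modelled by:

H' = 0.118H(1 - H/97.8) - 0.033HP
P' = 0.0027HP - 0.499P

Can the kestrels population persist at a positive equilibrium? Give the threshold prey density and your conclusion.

The predator equation gives dP/dt > 0 only when H > 0.499/0.0027 = 185.
Without the predator, H → K = 97.8. Since 97.8 < 185, the predator cannot invade.

Threshold H = 185; K < 185, so no, the predator goes extinct.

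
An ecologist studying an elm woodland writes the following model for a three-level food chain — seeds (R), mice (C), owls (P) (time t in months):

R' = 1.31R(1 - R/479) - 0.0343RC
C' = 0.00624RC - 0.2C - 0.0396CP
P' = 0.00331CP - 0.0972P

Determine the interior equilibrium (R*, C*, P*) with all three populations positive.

R* ≈ 111, C* ≈ 29.4, P* ≈ 12.4

From dP/dt = 0: 0.00331C* = 0.0972, so C* = 29.4.
From dR/dt = 0: 1.31(1 - R*/479) = 0.0343·29.4, giving R* = 479·(1 - 0.769) = 111.
From dC/dt = 0: 0.00624·111 - 0.2 = 0.0396P*, so P* = 0.491/0.0396 = 12.4.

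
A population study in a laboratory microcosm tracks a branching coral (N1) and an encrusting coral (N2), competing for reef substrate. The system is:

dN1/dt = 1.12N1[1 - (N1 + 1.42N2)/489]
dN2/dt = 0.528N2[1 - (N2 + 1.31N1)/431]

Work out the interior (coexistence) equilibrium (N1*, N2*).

Setting both brackets to zero gives the nullclines N1 + 1.42N2 = 489 and 1.31N1 + N2 = 431.
Substituting N2 = 431 - 1.31N1 into the first: N1(1 - 1.42·1.31) = 489 - 1.42·431.
So N1* = -123/-0.86 = 143, and then N2* = 431 - 1.31·143 = 244.

N1* ≈ 143, N2* ≈ 244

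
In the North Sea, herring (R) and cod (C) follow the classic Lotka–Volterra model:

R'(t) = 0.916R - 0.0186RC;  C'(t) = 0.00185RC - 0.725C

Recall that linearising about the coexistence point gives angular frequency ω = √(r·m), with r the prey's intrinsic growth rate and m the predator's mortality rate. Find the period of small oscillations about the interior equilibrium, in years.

Here r = 0.916 and m = 0.725, so r·m = 0.664.
ω = √0.664 = 0.815 per year, hence T = 2π/ω ≈ 7.71 years.

T ≈ 7.71 years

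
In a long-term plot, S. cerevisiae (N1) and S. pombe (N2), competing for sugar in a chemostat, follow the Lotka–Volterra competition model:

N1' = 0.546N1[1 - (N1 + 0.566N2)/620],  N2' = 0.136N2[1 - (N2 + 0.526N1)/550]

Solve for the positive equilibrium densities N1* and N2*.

Setting both brackets to zero gives the nullclines N1 + 0.566N2 = 620 and 0.526N1 + N2 = 550.
Substituting N2 = 550 - 0.526N1 into the first: N1(1 - 0.566·0.526) = 620 - 0.566·550.
So N1* = 309/0.702 = 440, and then N2* = 550 - 0.526·440 = 319.

N1* ≈ 440, N2* ≈ 319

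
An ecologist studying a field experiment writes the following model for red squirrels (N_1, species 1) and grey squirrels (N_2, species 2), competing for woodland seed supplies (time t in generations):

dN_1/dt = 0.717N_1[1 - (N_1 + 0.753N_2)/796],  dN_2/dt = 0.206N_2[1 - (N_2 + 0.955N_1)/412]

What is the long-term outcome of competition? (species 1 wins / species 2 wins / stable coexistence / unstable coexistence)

Compare the nullcline intercepts: K1/α12 = 796/0.753 = 1060 > K2 = 412; K2/α21 = 412/0.955 = 431 < K1 = 796.
Since the inequalities point opposite ways, species 1 can invade but species 2 cannot.

species 1 excludes species 2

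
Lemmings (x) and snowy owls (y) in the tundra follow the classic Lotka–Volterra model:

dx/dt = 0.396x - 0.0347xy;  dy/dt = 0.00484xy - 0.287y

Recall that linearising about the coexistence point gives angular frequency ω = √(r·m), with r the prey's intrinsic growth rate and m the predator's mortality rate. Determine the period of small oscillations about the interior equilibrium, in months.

Here r = 0.396 and m = 0.287, so r·m = 0.114.
ω = √0.114 = 0.337 per month, hence T = 2π/ω ≈ 18.6 months.

T ≈ 18.6 months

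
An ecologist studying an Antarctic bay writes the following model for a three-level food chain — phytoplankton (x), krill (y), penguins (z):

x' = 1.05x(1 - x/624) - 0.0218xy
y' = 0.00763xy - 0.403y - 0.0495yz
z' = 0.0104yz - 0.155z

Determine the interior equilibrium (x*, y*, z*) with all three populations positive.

From dz/dt = 0: 0.0104y* = 0.155, so y* = 14.9.
From dx/dt = 0: 1.05(1 - x*/624) = 0.0218·14.9, giving x* = 624·(1 - 0.309) = 431.
From dy/dt = 0: 0.00763·431 - 0.403 = 0.0495z*, so z* = 2.88/0.0495 = 58.3.

x* ≈ 431, y* ≈ 14.9, z* ≈ 58.3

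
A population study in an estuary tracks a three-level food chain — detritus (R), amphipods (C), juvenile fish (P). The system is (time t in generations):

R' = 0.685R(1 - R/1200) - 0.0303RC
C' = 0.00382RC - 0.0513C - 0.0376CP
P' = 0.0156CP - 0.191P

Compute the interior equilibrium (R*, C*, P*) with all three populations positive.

From dP/dt = 0: 0.0156C* = 0.191, so C* = 12.2.
From dR/dt = 0: 0.685(1 - R*/1200) = 0.0303·12.2, giving R* = 1200·(1 - 0.542) = 550.
From dC/dt = 0: 0.00382·550 - 0.0513 = 0.0376P*, so P* = 2.05/0.0376 = 54.5.

R* ≈ 550, C* ≈ 12.2, P* ≈ 54.5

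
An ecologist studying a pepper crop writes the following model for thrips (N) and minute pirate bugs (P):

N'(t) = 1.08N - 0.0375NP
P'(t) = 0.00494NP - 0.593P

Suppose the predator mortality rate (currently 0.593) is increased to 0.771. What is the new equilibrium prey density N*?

N* ≈ 156

At the interior fixed point, setting dP/dt = 0 with P > 0 fixes N* = (predator death rate)/(NP coefficient) — independent of the other coefficients.
With the change, N* = 0.771/0.00494 = 156; it rises from 120.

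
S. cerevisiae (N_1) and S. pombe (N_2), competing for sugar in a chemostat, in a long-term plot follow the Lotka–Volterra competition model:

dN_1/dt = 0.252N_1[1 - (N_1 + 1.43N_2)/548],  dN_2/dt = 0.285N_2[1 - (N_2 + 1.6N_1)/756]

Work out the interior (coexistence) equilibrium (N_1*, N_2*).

Setting both brackets to zero gives the nullclines N_1 + 1.43N_2 = 548 and 1.6N_1 + N_2 = 756.
Substituting N_2 = 756 - 1.6N_1 into the first: N_1(1 - 1.43·1.6) = 548 - 1.43·756.
So N_1* = -533/-1.29 = 414, and then N_2* = 756 - 1.6·414 = 93.8.

N_1* ≈ 414, N_2* ≈ 93.8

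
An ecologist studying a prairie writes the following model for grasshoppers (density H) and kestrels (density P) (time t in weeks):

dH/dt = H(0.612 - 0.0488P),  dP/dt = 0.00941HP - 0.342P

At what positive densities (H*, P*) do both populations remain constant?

Set dP/dt = 0 with P > 0: 0.00941H - 0.342 = 0, so H* = 0.342/0.00941 = 36.3.
Set dH/dt = 0 with H > 0: 0.612 - 0.0488P = 0, so P* = 0.612/0.0488 = 12.5.

H* ≈ 36.3, P* ≈ 12.5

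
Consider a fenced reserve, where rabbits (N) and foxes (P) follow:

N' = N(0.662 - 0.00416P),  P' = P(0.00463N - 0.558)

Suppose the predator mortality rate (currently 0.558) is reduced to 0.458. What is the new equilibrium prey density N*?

N* ≈ 98.9

At the interior fixed point, setting dP/dt = 0 with P > 0 fixes N* = (predator death rate)/(NP coefficient) — independent of the other coefficients.
With the change, N* = 0.458/0.00463 = 98.9; it falls from 121.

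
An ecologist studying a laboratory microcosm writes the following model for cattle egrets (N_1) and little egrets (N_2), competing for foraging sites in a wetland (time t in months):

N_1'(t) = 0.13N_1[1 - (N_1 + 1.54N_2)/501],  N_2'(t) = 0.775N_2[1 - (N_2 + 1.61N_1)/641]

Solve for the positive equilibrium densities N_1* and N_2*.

N_1* ≈ 329, N_2* ≈ 112

Setting both brackets to zero gives the nullclines N_1 + 1.54N_2 = 501 and 1.61N_1 + N_2 = 641.
Substituting N_2 = 641 - 1.61N_1 into the first: N_1(1 - 1.54·1.61) = 501 - 1.54·641.
So N_1* = -486/-1.48 = 329, and then N_2* = 641 - 1.61·329 = 112.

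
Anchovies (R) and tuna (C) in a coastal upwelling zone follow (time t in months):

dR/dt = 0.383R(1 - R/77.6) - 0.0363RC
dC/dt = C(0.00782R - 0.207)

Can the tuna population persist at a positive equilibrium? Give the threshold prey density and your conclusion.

The predator equation gives dC/dt > 0 only when R > 0.207/0.00782 = 26.5.
Without the predator, R → K = 77.6. Since 77.6 > 26.5, the predator can invade and persist.

Threshold R = 26.5; K > 26.5, so yes, the predator persists.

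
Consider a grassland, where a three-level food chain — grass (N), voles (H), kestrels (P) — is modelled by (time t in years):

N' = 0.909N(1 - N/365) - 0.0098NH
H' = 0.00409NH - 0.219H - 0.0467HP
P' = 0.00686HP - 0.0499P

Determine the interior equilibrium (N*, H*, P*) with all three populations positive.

From dP/dt = 0: 0.00686H* = 0.0499, so H* = 7.27.
From dN/dt = 0: 0.909(1 - N*/365) = 0.0098·7.27, giving N* = 365·(1 - 0.0784) = 336.
From dH/dt = 0: 0.00409·336 - 0.219 = 0.0467P*, so P* = 1.16/0.0467 = 24.8.

N* ≈ 336, H* ≈ 7.27, P* ≈ 24.8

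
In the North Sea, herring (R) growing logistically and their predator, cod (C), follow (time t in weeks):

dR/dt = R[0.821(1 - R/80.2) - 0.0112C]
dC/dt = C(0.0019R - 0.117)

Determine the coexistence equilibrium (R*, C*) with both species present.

From dC/dt = 0 with C > 0: 0.0019R* = 0.117, so R* = 61.6.
Substitute into dR/dt = 0: 0.821(1 - 61.6/80.2) = 0.0112C*.
The bracket is 0.232, giving C* = 0.191/0.0112 = 17.

R* ≈ 61.6, C* ≈ 17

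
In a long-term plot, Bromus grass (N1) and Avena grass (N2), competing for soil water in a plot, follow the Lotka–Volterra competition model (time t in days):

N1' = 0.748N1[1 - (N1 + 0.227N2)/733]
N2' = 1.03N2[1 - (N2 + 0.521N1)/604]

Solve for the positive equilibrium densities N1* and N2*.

N1* ≈ 676, N2* ≈ 252

Setting both brackets to zero gives the nullclines N1 + 0.227N2 = 733 and 0.521N1 + N2 = 604.
Substituting N2 = 604 - 0.521N1 into the first: N1(1 - 0.227·0.521) = 733 - 0.227·604.
So N1* = 596/0.882 = 676, and then N2* = 604 - 0.521·676 = 252.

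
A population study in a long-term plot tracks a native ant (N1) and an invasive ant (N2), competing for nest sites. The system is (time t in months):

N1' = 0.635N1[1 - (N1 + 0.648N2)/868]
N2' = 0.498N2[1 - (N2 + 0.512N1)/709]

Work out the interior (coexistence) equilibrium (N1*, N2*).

Setting both brackets to zero gives the nullclines N1 + 0.648N2 = 868 and 0.512N1 + N2 = 709.
Substituting N2 = 709 - 0.512N1 into the first: N1(1 - 0.648·0.512) = 868 - 0.648·709.
So N1* = 409/0.668 = 611, and then N2* = 709 - 0.512·611 = 396.

N1* ≈ 611, N2* ≈ 396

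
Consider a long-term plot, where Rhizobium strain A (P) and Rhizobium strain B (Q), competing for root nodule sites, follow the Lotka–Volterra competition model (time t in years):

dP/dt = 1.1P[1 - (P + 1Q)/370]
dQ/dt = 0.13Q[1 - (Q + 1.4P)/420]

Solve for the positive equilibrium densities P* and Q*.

P* ≈ 125, Q* ≈ 245

Setting both brackets to zero gives the nullclines P + 1Q = 370 and 1.4P + Q = 420.
Substituting Q = 420 - 1.4P into the first: P(1 - 1·1.4) = 370 - 1·420.
So P* = -50/-0.4 = 125, and then Q* = 420 - 1.4·125 = 245.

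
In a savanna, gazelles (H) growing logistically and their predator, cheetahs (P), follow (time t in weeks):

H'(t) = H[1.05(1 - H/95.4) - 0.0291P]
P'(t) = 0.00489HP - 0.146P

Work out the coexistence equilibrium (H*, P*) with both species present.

H* ≈ 29.9, P* ≈ 24.8

From dP/dt = 0 with P > 0: 0.00489H* = 0.146, so H* = 29.9.
Substitute into dH/dt = 0: 1.05(1 - 29.9/95.4) = 0.0291P*.
The bracket is 0.687, giving P* = 0.721/0.0291 = 24.8.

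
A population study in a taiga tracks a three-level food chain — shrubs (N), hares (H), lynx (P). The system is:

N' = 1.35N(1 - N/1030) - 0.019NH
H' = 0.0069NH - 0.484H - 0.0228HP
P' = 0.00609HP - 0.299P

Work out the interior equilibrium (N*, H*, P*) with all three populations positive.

N* ≈ 318, H* ≈ 49.1, P* ≈ 75.1

From dP/dt = 0: 0.00609H* = 0.299, so H* = 49.1.
From dN/dt = 0: 1.35(1 - N*/1030) = 0.019·49.1, giving N* = 1030·(1 - 0.691) = 318.
From dH/dt = 0: 0.0069·318 - 0.484 = 0.0228P*, so P* = 1.71/0.0228 = 75.1.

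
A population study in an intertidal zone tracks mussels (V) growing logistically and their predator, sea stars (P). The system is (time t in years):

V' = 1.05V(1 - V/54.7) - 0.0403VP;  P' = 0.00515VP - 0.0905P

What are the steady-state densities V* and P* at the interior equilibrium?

From dP/dt = 0 with P > 0: 0.00515V* = 0.0905, so V* = 17.6.
Substitute into dV/dt = 0: 1.05(1 - 17.6/54.7) = 0.0403P*.
The bracket is 0.679, giving P* = 0.713/0.0403 = 17.7.

V* ≈ 17.6, P* ≈ 17.7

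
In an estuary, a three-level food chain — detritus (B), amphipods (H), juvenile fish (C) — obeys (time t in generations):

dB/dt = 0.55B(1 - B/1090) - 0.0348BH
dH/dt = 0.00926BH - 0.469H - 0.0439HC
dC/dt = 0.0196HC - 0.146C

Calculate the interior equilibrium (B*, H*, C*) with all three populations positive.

From dC/dt = 0: 0.0196H* = 0.146, so H* = 7.45.
From dB/dt = 0: 0.55(1 - B*/1090) = 0.0348·7.45, giving B* = 1090·(1 - 0.471) = 576.
From dH/dt = 0: 0.00926·576 - 0.469 = 0.0439C*, so C* = 4.87/0.0439 = 111.

B* ≈ 576, H* ≈ 7.45, C* ≈ 111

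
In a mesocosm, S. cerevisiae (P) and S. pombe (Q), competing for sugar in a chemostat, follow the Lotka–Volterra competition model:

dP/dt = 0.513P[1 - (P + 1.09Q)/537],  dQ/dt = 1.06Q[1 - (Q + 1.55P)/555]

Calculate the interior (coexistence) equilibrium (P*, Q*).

Setting both brackets to zero gives the nullclines P + 1.09Q = 537 and 1.55P + Q = 555.
Substituting Q = 555 - 1.55P into the first: P(1 - 1.09·1.55) = 537 - 1.09·555.
So P* = -68/-0.69 = 98.5, and then Q* = 555 - 1.55·98.5 = 402.

P* ≈ 98.5, Q* ≈ 402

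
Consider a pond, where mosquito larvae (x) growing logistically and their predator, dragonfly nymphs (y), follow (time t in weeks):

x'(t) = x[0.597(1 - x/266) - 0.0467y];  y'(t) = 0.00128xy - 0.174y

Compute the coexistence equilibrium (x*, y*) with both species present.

x* ≈ 136, y* ≈ 6.25

From dy/dt = 0 with y > 0: 0.00128x* = 0.174, so x* = 136.
Substitute into dx/dt = 0: 0.597(1 - 136/266) = 0.0467y*.
The bracket is 0.489, giving y* = 0.292/0.0467 = 6.25.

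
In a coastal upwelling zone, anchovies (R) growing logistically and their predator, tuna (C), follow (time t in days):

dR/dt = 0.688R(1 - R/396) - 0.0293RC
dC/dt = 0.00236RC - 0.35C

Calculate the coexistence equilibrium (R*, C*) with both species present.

R* ≈ 148, C* ≈ 14.7

From dC/dt = 0 with C > 0: 0.00236R* = 0.35, so R* = 148.
Substitute into dR/dt = 0: 0.688(1 - 148/396) = 0.0293C*.
The bracket is 0.625, giving C* = 0.43/0.0293 = 14.7.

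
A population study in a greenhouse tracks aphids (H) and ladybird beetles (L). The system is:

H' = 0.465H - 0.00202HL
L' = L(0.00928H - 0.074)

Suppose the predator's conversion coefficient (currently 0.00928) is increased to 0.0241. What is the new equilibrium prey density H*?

At the interior fixed point, setting dL/dt = 0 with L > 0 fixes H* = (predator death rate)/(HL coefficient) — independent of the other coefficients.
With the change, H* = 0.074/0.0241 = 3.07; it falls from 7.97.

H* ≈ 3.07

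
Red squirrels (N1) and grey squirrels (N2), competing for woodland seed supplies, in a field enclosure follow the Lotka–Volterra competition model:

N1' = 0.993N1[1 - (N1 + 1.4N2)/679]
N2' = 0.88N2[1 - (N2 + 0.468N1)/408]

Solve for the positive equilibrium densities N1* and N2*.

Setting both brackets to zero gives the nullclines N1 + 1.4N2 = 679 and 0.468N1 + N2 = 408.
Substituting N2 = 408 - 0.468N1 into the first: N1(1 - 1.4·0.468) = 679 - 1.4·408.
So N1* = 108/0.345 = 313, and then N2* = 408 - 0.468·313 = 262.

N1* ≈ 313, N2* ≈ 262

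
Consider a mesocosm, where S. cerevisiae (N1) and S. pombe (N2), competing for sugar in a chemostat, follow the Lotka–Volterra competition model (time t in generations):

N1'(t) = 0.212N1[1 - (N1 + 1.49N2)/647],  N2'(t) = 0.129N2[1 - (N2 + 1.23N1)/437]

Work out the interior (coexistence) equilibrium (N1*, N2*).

Setting both brackets to zero gives the nullclines N1 + 1.49N2 = 647 and 1.23N1 + N2 = 437.
Substituting N2 = 437 - 1.23N1 into the first: N1(1 - 1.49·1.23) = 647 - 1.49·437.
So N1* = -4.13/-0.833 = 4.96, and then N2* = 437 - 1.23·4.96 = 431.

N1* ≈ 4.96, N2* ≈ 431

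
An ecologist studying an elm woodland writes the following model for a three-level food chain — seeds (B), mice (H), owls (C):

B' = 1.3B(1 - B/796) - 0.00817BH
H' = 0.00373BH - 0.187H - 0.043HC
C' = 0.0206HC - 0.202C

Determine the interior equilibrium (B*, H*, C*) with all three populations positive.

From dC/dt = 0: 0.0206H* = 0.202, so H* = 9.81.
From dB/dt = 0: 1.3(1 - B*/796) = 0.00817·9.81, giving B* = 796·(1 - 0.0616) = 747.
From dH/dt = 0: 0.00373·747 - 0.187 = 0.043C*, so C* = 2.6/0.043 = 60.4.

B* ≈ 747, H* ≈ 9.81, C* ≈ 60.4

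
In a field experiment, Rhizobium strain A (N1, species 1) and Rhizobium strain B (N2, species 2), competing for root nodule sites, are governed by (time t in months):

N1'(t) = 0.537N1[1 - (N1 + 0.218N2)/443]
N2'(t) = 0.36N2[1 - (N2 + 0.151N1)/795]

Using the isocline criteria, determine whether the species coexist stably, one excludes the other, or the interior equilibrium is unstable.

Compare the nullcline intercepts: K1/α12 = 443/0.218 = 2030 > K2 = 795; K2/α21 = 795/0.151 = 5260 > K1 = 443.
Since both inequalities hold, each species can invade when rare, so the interior equilibrium is stable.

stable coexistence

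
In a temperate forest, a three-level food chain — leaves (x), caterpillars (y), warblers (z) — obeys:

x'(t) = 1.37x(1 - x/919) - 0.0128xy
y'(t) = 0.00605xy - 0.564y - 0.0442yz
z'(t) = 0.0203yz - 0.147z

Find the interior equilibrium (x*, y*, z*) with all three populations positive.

x* ≈ 857, y* ≈ 7.24, z* ≈ 105

From dz/dt = 0: 0.0203y* = 0.147, so y* = 7.24.
From dx/dt = 0: 1.37(1 - x*/919) = 0.0128·7.24, giving x* = 919·(1 - 0.0677) = 857.
From dy/dt = 0: 0.00605·857 - 0.564 = 0.0442z*, so z* = 4.62/0.0442 = 105.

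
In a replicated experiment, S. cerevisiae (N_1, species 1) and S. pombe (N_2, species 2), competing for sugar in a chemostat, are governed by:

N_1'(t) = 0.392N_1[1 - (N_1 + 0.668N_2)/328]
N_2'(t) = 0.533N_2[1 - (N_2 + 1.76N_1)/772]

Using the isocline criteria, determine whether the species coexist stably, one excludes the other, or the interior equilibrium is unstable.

Compare the nullcline intercepts: K1/α12 = 328/0.668 = 491 < K2 = 772; K2/α21 = 772/1.76 = 439 > K1 = 328.
Since the inequalities point opposite ways, species 2 can invade but species 1 cannot.

species 2 excludes species 1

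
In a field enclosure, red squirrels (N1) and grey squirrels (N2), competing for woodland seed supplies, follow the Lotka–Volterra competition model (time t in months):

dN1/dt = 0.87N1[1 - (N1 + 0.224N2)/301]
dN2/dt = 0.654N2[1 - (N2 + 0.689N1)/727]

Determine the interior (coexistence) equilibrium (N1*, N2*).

N1* ≈ 163, N2* ≈ 614

Setting both brackets to zero gives the nullclines N1 + 0.224N2 = 301 and 0.689N1 + N2 = 727.
Substituting N2 = 727 - 0.689N1 into the first: N1(1 - 0.224·0.689) = 301 - 0.224·727.
So N1* = 138/0.846 = 163, and then N2* = 727 - 0.689·163 = 614.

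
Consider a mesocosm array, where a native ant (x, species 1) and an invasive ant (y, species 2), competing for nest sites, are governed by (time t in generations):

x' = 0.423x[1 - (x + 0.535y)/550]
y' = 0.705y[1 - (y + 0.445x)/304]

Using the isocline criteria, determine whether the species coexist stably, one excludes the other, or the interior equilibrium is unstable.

stable coexistence

Compare the nullcline intercepts: K1/α12 = 550/0.535 = 1030 > K2 = 304; K2/α21 = 304/0.445 = 683 > K1 = 550.
Since both inequalities hold, each species can invade when rare, so the interior equilibrium is stable.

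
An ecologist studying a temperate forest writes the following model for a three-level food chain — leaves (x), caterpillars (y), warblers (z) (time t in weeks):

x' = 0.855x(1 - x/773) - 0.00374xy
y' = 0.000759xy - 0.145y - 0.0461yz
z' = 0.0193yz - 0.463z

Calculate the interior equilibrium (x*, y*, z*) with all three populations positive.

From dz/dt = 0: 0.0193y* = 0.463, so y* = 24.
From dx/dt = 0: 0.855(1 - x*/773) = 0.00374·24, giving x* = 773·(1 - 0.105) = 692.
From dy/dt = 0: 0.000759·692 - 0.145 = 0.0461z*, so z* = 0.38/0.0461 = 8.25.

x* ≈ 692, y* ≈ 24, z* ≈ 8.25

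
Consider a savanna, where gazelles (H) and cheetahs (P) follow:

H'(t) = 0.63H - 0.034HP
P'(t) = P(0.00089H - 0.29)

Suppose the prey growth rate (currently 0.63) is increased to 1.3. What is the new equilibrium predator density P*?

At the interior fixed point, setting dH/dt = 0 with H > 0 fixes P* = (prey growth rate)/(HP coefficient) — independent of the other coefficients.
With the change, P* = 1.3/0.034 = 38.2; it rises from 18.5.

P* ≈ 38.2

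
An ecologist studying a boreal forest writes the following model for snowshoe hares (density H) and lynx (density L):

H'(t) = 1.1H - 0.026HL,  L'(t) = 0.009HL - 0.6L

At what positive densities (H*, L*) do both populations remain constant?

Set dL/dt = 0 with L > 0: 0.009H - 0.6 = 0, so H* = 0.6/0.009 = 66.7.
Set dH/dt = 0 with H > 0: 1.1 - 0.026L = 0, so L* = 1.1/0.026 = 42.3.

H* ≈ 66.7, L* ≈ 42.3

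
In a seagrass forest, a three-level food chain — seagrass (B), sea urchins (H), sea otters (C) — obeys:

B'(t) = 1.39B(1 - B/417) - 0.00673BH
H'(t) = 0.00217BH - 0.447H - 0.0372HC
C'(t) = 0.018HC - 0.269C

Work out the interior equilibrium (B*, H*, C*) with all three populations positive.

B* ≈ 387, H* ≈ 14.9, C* ≈ 10.5

From dC/dt = 0: 0.018H* = 0.269, so H* = 14.9.
From dB/dt = 0: 1.39(1 - B*/417) = 0.00673·14.9, giving B* = 417·(1 - 0.0724) = 387.
From dH/dt = 0: 0.00217·387 - 0.447 = 0.0372C*, so C* = 0.392/0.0372 = 10.5.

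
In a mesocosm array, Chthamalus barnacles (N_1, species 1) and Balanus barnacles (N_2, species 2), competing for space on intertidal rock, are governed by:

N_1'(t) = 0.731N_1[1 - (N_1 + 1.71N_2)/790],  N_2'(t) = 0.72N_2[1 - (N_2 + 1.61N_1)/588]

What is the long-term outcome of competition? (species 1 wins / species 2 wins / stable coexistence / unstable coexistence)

Compare the nullcline intercepts: K1/α12 = 790/1.71 = 462 < K2 = 588; K2/α21 = 588/1.61 = 365 < K1 = 790.
Since both are reversed, neither can invade when rare; the interior point is a saddle.

unstable coexistence (outcome depends on initial conditions)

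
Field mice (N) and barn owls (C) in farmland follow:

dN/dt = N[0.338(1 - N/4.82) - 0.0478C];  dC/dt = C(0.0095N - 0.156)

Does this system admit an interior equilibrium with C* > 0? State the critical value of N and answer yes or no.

The predator equation gives dC/dt > 0 only when N > 0.156/0.0095 = 16.4.
Without the predator, N → K = 4.82. Since 4.82 < 16.4, the predator cannot invade.

Threshold N = 16.4; K < 16.4, so no, the predator goes extinct.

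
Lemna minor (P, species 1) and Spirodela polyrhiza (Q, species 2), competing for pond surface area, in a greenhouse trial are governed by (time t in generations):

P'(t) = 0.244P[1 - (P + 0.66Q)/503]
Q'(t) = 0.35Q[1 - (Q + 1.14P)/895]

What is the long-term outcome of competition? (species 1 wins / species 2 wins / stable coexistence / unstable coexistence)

Compare the nullcline intercepts: K1/α12 = 503/0.66 = 762 < K2 = 895; K2/α21 = 895/1.14 = 785 > K1 = 503.
Since the inequalities point opposite ways, species 2 can invade but species 1 cannot.

species 2 excludes species 1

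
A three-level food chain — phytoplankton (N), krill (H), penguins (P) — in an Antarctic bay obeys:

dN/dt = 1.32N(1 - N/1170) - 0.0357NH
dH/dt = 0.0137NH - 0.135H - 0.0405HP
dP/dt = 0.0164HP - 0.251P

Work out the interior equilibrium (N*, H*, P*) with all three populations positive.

From dP/dt = 0: 0.0164H* = 0.251, so H* = 15.3.
From dN/dt = 0: 1.32(1 - N*/1170) = 0.0357·15.3, giving N* = 1170·(1 - 0.414) = 686.
From dH/dt = 0: 0.0137·686 - 0.135 = 0.0405P*, so P* = 9.26/0.0405 = 229.

N* ≈ 686, H* ≈ 15.3, P* ≈ 229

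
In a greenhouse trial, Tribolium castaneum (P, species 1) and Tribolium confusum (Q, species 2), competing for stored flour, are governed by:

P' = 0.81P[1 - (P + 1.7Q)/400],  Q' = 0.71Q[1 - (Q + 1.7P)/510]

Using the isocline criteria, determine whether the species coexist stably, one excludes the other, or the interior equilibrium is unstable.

unstable coexistence (outcome depends on initial conditions)

Compare the nullcline intercepts: K1/α12 = 400/1.7 = 235 < K2 = 510; K2/α21 = 510/1.7 = 300 < K1 = 400.
Since both are reversed, neither can invade when rare; the interior point is a saddle.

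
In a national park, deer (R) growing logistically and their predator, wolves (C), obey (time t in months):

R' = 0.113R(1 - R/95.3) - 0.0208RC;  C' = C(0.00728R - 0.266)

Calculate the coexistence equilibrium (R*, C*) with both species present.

From dC/dt = 0 with C > 0: 0.00728R* = 0.266, so R* = 36.5.
Substitute into dR/dt = 0: 0.113(1 - 36.5/95.3) = 0.0208C*.
The bracket is 0.617, giving C* = 0.0697/0.0208 = 3.35.

R* ≈ 36.5, C* ≈ 3.35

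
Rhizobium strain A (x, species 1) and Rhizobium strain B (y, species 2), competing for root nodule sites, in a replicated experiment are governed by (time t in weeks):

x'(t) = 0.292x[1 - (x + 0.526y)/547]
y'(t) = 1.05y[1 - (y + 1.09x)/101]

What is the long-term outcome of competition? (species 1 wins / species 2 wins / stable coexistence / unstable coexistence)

Compare the nullcline intercepts: K1/α12 = 547/0.526 = 1040 > K2 = 101; K2/α21 = 101/1.09 = 92.7 < K1 = 547.
Since the inequalities point opposite ways, species 1 can invade but species 2 cannot.

species 1 excludes species 2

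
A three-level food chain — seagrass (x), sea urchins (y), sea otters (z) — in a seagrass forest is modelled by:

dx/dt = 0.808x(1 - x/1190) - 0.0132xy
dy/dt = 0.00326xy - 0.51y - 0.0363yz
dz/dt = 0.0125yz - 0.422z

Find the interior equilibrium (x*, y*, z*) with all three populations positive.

From dz/dt = 0: 0.0125y* = 0.422, so y* = 33.8.
From dx/dt = 0: 0.808(1 - x*/1190) = 0.0132·33.8, giving x* = 1190·(1 - 0.552) = 534.
From dy/dt = 0: 0.00326·534 - 0.51 = 0.0363z*, so z* = 1.23/0.0363 = 33.9.

x* ≈ 534, y* ≈ 33.8, z* ≈ 33.9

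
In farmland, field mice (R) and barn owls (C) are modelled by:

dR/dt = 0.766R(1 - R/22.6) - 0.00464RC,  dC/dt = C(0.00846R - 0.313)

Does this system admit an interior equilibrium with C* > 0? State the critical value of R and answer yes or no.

Threshold R = 37; K < 37, so no, the predator goes extinct.

The predator equation gives dC/dt > 0 only when R > 0.313/0.00846 = 37.
Without the predator, R → K = 22.6. Since 22.6 < 37, the predator cannot invade.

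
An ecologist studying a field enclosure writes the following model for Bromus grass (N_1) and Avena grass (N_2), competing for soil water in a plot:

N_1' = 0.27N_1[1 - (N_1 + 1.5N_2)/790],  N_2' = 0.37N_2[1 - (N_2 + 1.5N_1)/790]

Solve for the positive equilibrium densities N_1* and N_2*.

N_1* ≈ 316, N_2* ≈ 316

Setting both brackets to zero gives the nullclines N_1 + 1.5N_2 = 790 and 1.5N_1 + N_2 = 790.
Substituting N_2 = 790 - 1.5N_1 into the first: N_1(1 - 1.5·1.5) = 790 - 1.5·790.
So N_1* = -395/-1.25 = 316, and then N_2* = 790 - 1.5·316 = 316.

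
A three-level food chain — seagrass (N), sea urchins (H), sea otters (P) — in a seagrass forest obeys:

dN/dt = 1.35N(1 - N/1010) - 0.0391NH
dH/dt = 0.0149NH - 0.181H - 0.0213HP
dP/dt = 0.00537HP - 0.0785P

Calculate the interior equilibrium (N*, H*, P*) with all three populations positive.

From dP/dt = 0: 0.00537H* = 0.0785, so H* = 14.6.
From dN/dt = 0: 1.35(1 - N*/1010) = 0.0391·14.6, giving N* = 1010·(1 - 0.423) = 582.
From dH/dt = 0: 0.0149·582 - 0.181 = 0.0213P*, so P* = 8.5/0.0213 = 399.

N* ≈ 582, H* ≈ 14.6, P* ≈ 399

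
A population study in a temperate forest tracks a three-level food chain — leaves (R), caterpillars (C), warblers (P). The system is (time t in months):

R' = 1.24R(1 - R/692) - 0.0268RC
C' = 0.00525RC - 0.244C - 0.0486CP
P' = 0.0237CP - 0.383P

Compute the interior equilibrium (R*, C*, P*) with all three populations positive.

R* ≈ 450, C* ≈ 16.2, P* ≈ 43.6

From dP/dt = 0: 0.0237C* = 0.383, so C* = 16.2.
From dR/dt = 0: 1.24(1 - R*/692) = 0.0268·16.2, giving R* = 692·(1 - 0.349) = 450.
From dC/dt = 0: 0.00525·450 - 0.244 = 0.0486P*, so P* = 2.12/0.0486 = 43.6.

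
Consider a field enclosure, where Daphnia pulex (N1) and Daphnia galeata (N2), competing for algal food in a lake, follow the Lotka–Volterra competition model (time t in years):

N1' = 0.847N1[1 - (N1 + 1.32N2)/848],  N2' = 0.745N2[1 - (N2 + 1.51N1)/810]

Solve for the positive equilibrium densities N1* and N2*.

Setting both brackets to zero gives the nullclines N1 + 1.32N2 = 848 and 1.51N1 + N2 = 810.
Substituting N2 = 810 - 1.51N1 into the first: N1(1 - 1.32·1.51) = 848 - 1.32·810.
So N1* = -221/-0.993 = 223, and then N2* = 810 - 1.51·223 = 474.

N1* ≈ 223, N2* ≈ 474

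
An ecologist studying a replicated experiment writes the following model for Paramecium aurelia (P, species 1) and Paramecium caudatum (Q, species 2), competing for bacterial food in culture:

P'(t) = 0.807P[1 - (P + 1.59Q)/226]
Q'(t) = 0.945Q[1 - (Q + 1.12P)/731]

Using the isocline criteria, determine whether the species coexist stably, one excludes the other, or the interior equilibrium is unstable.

Compare the nullcline intercepts: K1/α12 = 226/1.59 = 142 < K2 = 731; K2/α21 = 731/1.12 = 653 > K1 = 226.
Since the inequalities point opposite ways, species 2 can invade but species 1 cannot.

species 2 excludes species 1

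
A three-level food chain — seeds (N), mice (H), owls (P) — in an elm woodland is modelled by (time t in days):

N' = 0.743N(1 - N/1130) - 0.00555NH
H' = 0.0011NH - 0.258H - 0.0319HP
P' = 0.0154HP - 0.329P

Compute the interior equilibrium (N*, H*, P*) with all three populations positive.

N* ≈ 950, H* ≈ 21.4, P* ≈ 24.7

From dP/dt = 0: 0.0154H* = 0.329, so H* = 21.4.
From dN/dt = 0: 0.743(1 - N*/1130) = 0.00555·21.4, giving N* = 1130·(1 - 0.16) = 950.
From dH/dt = 0: 0.0011·950 - 0.258 = 0.0319P*, so P* = 0.787/0.0319 = 24.7.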